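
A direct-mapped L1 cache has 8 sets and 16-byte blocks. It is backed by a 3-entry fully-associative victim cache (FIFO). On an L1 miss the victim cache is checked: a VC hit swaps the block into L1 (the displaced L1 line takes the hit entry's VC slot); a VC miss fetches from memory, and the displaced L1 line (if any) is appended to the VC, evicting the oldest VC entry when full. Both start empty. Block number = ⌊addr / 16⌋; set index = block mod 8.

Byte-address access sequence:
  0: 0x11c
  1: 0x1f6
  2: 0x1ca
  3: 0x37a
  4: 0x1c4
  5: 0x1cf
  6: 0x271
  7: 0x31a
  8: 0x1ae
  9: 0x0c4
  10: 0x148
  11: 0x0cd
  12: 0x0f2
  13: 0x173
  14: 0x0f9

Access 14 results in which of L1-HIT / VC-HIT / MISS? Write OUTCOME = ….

  [0] addr=0x11c blk=17 s=1: MISS | VC []
  [1] addr=0x1f6 blk=31 s=7: MISS | VC []
  [2] addr=0x1ca blk=28 s=4: MISS | VC []
  [3] addr=0x37a blk=55 s=7: MISS | VC [31]
  [4] addr=0x1c4 blk=28 s=4: L1-HIT | VC [31]
  [5] addr=0x1cf blk=28 s=4: L1-HIT | VC [31]
  [6] addr=0x271 blk=39 s=7: MISS | VC [31, 55]
  [7] addr=0x31a blk=49 s=1: MISS | VC [31, 55, 17]
  [8] addr=0x1ae blk=26 s=2: MISS | VC [31, 55, 17]
  [9] addr=0xc4 blk=12 s=4: MISS | VC [55, 17, 28]
  [10] addr=0x148 blk=20 s=4: MISS | VC [17, 28, 12]
  [11] addr=0xcd blk=12 s=4: VC-HIT | VC [17, 28, 20]
  [12] addr=0xf2 blk=15 s=7: MISS | VC [28, 20, 39]
  [13] addr=0x173 blk=23 s=7: MISS | VC [20, 39, 15]
  [14] addr=0xf9 blk=15 s=7: VC-HIT | VC [20, 39, 23]

OUTCOME = VC-HIT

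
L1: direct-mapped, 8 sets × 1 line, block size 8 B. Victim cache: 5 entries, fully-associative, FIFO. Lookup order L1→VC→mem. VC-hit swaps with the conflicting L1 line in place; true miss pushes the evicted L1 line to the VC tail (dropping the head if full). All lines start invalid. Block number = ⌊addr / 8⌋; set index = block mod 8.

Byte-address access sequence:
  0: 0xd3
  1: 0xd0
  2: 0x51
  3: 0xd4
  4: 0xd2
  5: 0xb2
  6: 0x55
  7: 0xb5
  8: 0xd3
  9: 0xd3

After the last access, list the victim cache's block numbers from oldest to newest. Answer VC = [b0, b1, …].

0: 0xd3 (blk 26, set 2) → MISS  vc=[]
1: 0xd0 (blk 26, set 2) → L1-HIT  vc=[]
2: 0x51 (blk 10, set 2) → MISS  vc=[26]
3: 0xd4 (blk 26, set 2) → VC-HIT  vc=[10]
4: 0xd2 (blk 26, set 2) → L1-HIT  vc=[10]
5: 0xb2 (blk 22, set 6) → MISS  vc=[10]
6: 0x55 (blk 10, set 2) → VC-HIT  vc=[26]
7: 0xb5 (blk 22, set 6) → L1-HIT  vc=[26]
8: 0xd3 (blk 26, set 2) → VC-HIT  vc=[10]
9: 0xd3 (blk 26, set 2) → L1-HIT  vc=[10]

VC = [10]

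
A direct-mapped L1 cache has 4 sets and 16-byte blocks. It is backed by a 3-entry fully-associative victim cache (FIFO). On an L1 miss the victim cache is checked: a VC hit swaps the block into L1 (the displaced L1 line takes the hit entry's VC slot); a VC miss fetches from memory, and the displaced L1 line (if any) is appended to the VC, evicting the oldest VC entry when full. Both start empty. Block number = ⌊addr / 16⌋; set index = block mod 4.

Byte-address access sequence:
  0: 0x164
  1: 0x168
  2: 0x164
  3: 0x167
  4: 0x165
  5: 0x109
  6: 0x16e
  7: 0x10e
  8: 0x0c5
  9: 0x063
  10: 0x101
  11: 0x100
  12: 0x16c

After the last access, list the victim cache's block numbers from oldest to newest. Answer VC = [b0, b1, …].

VC = [12, 6]

0: 0x164 (blk 22, set 2) → MISS  vc=[]
1: 0x168 (blk 22, set 2) → L1-HIT  vc=[]
2: 0x164 (blk 22, set 2) → L1-HIT  vc=[]
3: 0x167 (blk 22, set 2) → L1-HIT  vc=[]
4: 0x165 (blk 22, set 2) → L1-HIT  vc=[]
5: 0x109 (blk 16, set 0) → MISS  vc=[]
6: 0x16e (blk 22, set 2) → L1-HIT  vc=[]
7: 0x10e (blk 16, set 0) → L1-HIT  vc=[]
8: 0xc5 (blk 12, set 0) → MISS  vc=[16]
9: 0x63 (blk 6, set 2) → MISS  vc=[16, 22]
10: 0x101 (blk 16, set 0) → VC-HIT  vc=[12, 22]
11: 0x100 (blk 16, set 0) → L1-HIT  vc=[12, 22]
12: 0x16c (blk 22, set 2) → VC-HIT  vc=[12, 6]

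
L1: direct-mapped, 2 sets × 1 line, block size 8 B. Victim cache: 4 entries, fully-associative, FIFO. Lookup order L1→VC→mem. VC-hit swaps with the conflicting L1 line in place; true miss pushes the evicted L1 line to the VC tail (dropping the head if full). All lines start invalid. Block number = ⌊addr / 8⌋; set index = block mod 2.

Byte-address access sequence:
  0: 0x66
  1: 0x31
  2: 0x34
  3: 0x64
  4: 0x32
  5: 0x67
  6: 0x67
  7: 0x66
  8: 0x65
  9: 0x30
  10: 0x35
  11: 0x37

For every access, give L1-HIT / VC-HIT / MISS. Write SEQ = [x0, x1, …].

SEQ = [MISS, MISS, L1-HIT, VC-HIT, VC-HIT, VC-HIT, L1-HIT, L1-HIT, L1-HIT, VC-HIT, L1-HIT, L1-HIT]

#0 0x66→b12/s0 MISS; vc=[]
#1 0x31→b6/s0 MISS; vc=[12]
#2 0x34→b6/s0 L1-HIT; vc=[12]
#3 0x64→b12/s0 VC-HIT; vc=[6]
#4 0x32→b6/s0 VC-HIT; vc=[12]
#5 0x67→b12/s0 VC-HIT; vc=[6]
#6 0x67→b12/s0 L1-HIT; vc=[6]
#7 0x66→b12/s0 L1-HIT; vc=[6]
#8 0x65→b12/s0 L1-HIT; vc=[6]
#9 0x30→b6/s0 VC-HIT; vc=[12]
#10 0x35→b6/s0 L1-HIT; vc=[12]
#11 0x37→b6/s0 L1-HIT; vc=[12]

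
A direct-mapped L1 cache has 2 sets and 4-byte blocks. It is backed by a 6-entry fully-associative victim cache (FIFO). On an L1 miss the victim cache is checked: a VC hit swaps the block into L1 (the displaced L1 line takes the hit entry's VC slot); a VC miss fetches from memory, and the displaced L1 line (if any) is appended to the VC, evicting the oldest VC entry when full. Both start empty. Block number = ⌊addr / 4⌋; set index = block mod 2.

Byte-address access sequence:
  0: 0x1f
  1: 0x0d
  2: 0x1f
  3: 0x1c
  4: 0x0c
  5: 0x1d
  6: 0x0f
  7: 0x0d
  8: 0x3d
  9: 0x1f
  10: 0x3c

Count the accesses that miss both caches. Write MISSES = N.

  [0] addr=0x1f blk=7 s=1: MISS | VC []
  [1] addr=0xd blk=3 s=1: MISS | VC [7]
  [2] addr=0x1f blk=7 s=1: VC-HIT | VC [3]
  [3] addr=0x1c blk=7 s=1: L1-HIT | VC [3]
  [4] addr=0xc blk=3 s=1: VC-HIT | VC [7]
  [5] addr=0x1d blk=7 s=1: VC-HIT | VC [3]
  [6] addr=0xf blk=3 s=1: VC-HIT | VC [7]
  [7] addr=0xd blk=3 s=1: L1-HIT | VC [7]
  [8] addr=0x3d blk=15 s=1: MISS | VC [7, 3]
  [9] addr=0x1f blk=7 s=1: VC-HIT | VC [15, 3]
  [10] addr=0x3c blk=15 s=1: VC-HIT | VC [7, 3]

MISSES = 3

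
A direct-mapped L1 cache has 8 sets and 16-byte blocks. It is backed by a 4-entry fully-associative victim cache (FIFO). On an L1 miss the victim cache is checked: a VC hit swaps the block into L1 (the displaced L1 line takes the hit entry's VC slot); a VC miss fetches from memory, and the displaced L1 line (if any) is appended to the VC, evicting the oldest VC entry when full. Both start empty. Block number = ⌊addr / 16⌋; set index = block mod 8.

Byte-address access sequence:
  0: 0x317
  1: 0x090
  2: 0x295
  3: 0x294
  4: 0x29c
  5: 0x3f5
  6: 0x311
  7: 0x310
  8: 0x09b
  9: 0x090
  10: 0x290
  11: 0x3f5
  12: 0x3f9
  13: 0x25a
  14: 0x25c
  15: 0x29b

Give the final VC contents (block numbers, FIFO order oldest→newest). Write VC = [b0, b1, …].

0: 0x317 (blk 49, set 1) → MISS  vc=[]
1: 0x90 (blk 9, set 1) → MISS  vc=[49]
2: 0x295 (blk 41, set 1) → MISS  vc=[49, 9]
3: 0x294 (blk 41, set 1) → L1-HIT  vc=[49, 9]
4: 0x29c (blk 41, set 1) → L1-HIT  vc=[49, 9]
5: 0x3f5 (blk 63, set 7) → MISS  vc=[49, 9]
6: 0x311 (blk 49, set 1) → VC-HIT  vc=[41, 9]
7: 0x310 (blk 49, set 1) → L1-HIT  vc=[41, 9]
8: 0x9b (blk 9, set 1) → VC-HIT  vc=[41, 49]
9: 0x90 (blk 9, set 1) → L1-HIT  vc=[41, 49]
10: 0x290 (blk 41, set 1) → VC-HIT  vc=[9, 49]
11: 0x3f5 (blk 63, set 7) → L1-HIT  vc=[9, 49]
12: 0x3f9 (blk 63, set 7) → L1-HIT  vc=[9, 49]
13: 0x25a (blk 37, set 5) → MISS  vc=[9, 49]
14: 0x25c (blk 37, set 5) → L1-HIT  vc=[9, 49]
15: 0x29b (blk 41, set 1) → L1-HIT  vc=[9, 49]

VC = [9, 49]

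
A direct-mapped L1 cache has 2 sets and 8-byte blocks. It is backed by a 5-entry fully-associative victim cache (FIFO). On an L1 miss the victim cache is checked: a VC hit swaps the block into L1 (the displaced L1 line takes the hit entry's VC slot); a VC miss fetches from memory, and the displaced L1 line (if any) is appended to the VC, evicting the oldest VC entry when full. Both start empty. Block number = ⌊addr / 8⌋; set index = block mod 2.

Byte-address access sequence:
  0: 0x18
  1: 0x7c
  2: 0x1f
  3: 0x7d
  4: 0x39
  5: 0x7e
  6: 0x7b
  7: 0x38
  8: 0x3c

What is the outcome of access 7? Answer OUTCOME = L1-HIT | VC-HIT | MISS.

0: 0x18 (blk 3, set 1) → MISS  vc=[]
1: 0x7c (blk 15, set 1) → MISS  vc=[3]
2: 0x1f (blk 3, set 1) → VC-HIT  vc=[15]
3: 0x7d (blk 15, set 1) → VC-HIT  vc=[3]
4: 0x39 (blk 7, set 1) → MISS  vc=[3, 15]
5: 0x7e (blk 15, set 1) → VC-HIT  vc=[3, 7]
6: 0x7b (blk 15, set 1) → L1-HIT  vc=[3, 7]
7: 0x38 (blk 7, set 1) → VC-HIT  vc=[3, 15]
8: 0x3c (blk 7, set 1) → L1-HIT  vc=[3, 15]

OUTCOME = VC-HIT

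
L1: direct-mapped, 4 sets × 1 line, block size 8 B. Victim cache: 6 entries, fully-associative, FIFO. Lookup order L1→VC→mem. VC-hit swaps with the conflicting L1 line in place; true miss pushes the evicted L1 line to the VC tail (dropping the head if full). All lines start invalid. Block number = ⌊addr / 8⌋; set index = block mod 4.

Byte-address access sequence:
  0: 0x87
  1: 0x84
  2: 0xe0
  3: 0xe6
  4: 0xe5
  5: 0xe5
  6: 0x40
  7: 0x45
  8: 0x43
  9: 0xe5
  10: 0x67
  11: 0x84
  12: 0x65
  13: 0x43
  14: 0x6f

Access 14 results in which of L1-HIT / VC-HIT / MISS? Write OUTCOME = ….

OUTCOME = MISS

#0 0x87→b16/s0 MISS; vc=[]
#1 0x84→b16/s0 L1-HIT; vc=[]
#2 0xe0→b28/s0 MISS; vc=[16]
#3 0xe6→b28/s0 L1-HIT; vc=[16]
#4 0xe5→b28/s0 L1-HIT; vc=[16]
#5 0xe5→b28/s0 L1-HIT; vc=[16]
#6 0x40→b8/s0 MISS; vc=[16,28]
#7 0x45→b8/s0 L1-HIT; vc=[16,28]
#8 0x43→b8/s0 L1-HIT; vc=[16,28]
#9 0xe5→b28/s0 VC-HIT; vc=[16,8]
#10 0x67→b12/s0 MISS; vc=[16,8,28]
#11 0x84→b16/s0 VC-HIT; vc=[12,8,28]
#12 0x65→b12/s0 VC-HIT; vc=[16,8,28]
#13 0x43→b8/s0 VC-HIT; vc=[16,12,28]
#14 0x6f→b13/s1 MISS; vc=[16,12,28]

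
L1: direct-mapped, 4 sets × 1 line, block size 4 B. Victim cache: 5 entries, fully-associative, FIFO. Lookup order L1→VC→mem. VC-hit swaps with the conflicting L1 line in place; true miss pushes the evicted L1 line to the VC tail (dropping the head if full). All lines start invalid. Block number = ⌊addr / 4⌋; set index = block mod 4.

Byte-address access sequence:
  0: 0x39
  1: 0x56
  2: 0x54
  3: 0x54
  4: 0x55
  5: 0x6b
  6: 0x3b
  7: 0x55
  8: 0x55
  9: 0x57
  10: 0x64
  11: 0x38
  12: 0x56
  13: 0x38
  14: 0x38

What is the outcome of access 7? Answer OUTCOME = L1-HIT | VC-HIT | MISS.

  [0] addr=0x39 blk=14 s=2: MISS | VC []
  [1] addr=0x56 blk=21 s=1: MISS | VC []
  [2] addr=0x54 blk=21 s=1: L1-HIT | VC []
  [3] addr=0x54 blk=21 s=1: L1-HIT | VC []
  [4] addr=0x55 blk=21 s=1: L1-HIT | VC []
  [5] addr=0x6b blk=26 s=2: MISS | VC [14]
  [6] addr=0x3b blk=14 s=2: VC-HIT | VC [26]
  [7] addr=0x55 blk=21 s=1: L1-HIT | VC [26]
  [8] addr=0x55 blk=21 s=1: L1-HIT | VC [26]
  [9] addr=0x57 blk=21 s=1: L1-HIT | VC [26]
  [10] addr=0x64 blk=25 s=1: MISS | VC [26, 21]
  [11] addr=0x38 blk=14 s=2: L1-HIT | VC [26, 21]
  [12] addr=0x56 blk=21 s=1: VC-HIT | VC [26, 25]
  [13] addr=0x38 blk=14 s=2: L1-HIT | VC [26, 25]
  [14] addr=0x38 blk=14 s=2: L1-HIT | VC [26, 25]

OUTCOME = L1-HIT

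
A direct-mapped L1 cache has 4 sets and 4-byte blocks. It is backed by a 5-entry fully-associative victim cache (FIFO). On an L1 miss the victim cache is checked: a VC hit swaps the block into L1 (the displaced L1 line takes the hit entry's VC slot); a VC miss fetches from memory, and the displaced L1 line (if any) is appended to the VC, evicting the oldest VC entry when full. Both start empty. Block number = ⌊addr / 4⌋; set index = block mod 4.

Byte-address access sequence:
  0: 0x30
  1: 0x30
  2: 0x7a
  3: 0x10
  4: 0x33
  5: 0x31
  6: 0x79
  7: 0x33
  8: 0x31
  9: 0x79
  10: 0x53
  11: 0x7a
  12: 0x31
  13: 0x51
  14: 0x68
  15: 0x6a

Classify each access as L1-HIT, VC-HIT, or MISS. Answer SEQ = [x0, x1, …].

SEQ = [MISS, L1-HIT, MISS, MISS, VC-HIT, L1-HIT, L1-HIT, L1-HIT, L1-HIT, L1-HIT, MISS, L1-HIT, VC-HIT, VC-HIT, MISS, L1-HIT]

#0 0x30→b12/s0 MISS; vc=[]
#1 0x30→b12/s0 L1-HIT; vc=[]
#2 0x7a→b30/s2 MISS; vc=[]
#3 0x10→b4/s0 MISS; vc=[12]
#4 0x33→b12/s0 VC-HIT; vc=[4]
#5 0x31→b12/s0 L1-HIT; vc=[4]
#6 0x79→b30/s2 L1-HIT; vc=[4]
#7 0x33→b12/s0 L1-HIT; vc=[4]
#8 0x31→b12/s0 L1-HIT; vc=[4]
#9 0x79→b30/s2 L1-HIT; vc=[4]
#10 0x53→b20/s0 MISS; vc=[4,12]
#11 0x7a→b30/s2 L1-HIT; vc=[4,12]
#12 0x31→b12/s0 VC-HIT; vc=[4,20]
#13 0x51→b20/s0 VC-HIT; vc=[4,12]
#14 0x68→b26/s2 MISS; vc=[4,12,30]
#15 0x6a→b26/s2 L1-HIT; vc=[4,12,30]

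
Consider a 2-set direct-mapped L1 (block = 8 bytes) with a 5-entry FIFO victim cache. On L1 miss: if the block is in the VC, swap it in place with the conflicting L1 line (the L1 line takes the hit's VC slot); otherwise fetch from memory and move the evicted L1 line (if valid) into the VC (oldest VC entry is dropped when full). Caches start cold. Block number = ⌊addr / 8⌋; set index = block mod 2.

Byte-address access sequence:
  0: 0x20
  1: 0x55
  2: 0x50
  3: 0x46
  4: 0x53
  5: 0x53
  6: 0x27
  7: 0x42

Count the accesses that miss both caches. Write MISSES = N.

0: 0x20 (blk 4, set 0) → MISS  vc=[]
1: 0x55 (blk 10, set 0) → MISS  vc=[4]
2: 0x50 (blk 10, set 0) → L1-HIT  vc=[4]
3: 0x46 (blk 8, set 0) → MISS  vc=[4, 10]
4: 0x53 (blk 10, set 0) → VC-HIT  vc=[4, 8]
5: 0x53 (blk 10, set 0) → L1-HIT  vc=[4, 8]
6: 0x27 (blk 4, set 0) → VC-HIT  vc=[10, 8]
7: 0x42 (blk 8, set 0) → VC-HIT  vc=[10, 4]

MISSES = 3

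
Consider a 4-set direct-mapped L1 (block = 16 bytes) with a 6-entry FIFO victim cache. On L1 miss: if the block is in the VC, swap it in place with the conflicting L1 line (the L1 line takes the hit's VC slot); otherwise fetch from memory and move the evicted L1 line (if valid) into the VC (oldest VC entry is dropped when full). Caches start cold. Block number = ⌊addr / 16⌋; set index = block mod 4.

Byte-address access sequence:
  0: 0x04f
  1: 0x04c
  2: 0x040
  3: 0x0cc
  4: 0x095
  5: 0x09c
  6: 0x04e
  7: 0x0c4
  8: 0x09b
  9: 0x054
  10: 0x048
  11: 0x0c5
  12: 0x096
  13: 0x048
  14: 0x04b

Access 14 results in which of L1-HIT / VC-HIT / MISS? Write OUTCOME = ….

OUTCOME = L1-HIT

  [0] addr=0x4f blk=4 s=0: MISS | VC []
  [1] addr=0x4c blk=4 s=0: L1-HIT | VC []
  [2] addr=0x40 blk=4 s=0: L1-HIT | VC []
  [3] addr=0xcc blk=12 s=0: MISS | VC [4]
  [4] addr=0x95 blk=9 s=1: MISS | VC [4]
  [5] addr=0x9c blk=9 s=1: L1-HIT | VC [4]
  [6] addr=0x4e blk=4 s=0: VC-HIT | VC [12]
  [7] addr=0xc4 blk=12 s=0: VC-HIT | VC [4]
  [8] addr=0x9b blk=9 s=1: L1-HIT | VC [4]
  [9] addr=0x54 blk=5 s=1: MISS | VC [4, 9]
  [10] addr=0x48 blk=4 s=0: VC-HIT | VC [12, 9]
  [11] addr=0xc5 blk=12 s=0: VC-HIT | VC [4, 9]
  [12] addr=0x96 blk=9 s=1: VC-HIT | VC [4, 5]
  [13] addr=0x48 blk=4 s=0: VC-HIT | VC [12, 5]
  [14] addr=0x4b blk=4 s=0: L1-HIT | VC [12, 5]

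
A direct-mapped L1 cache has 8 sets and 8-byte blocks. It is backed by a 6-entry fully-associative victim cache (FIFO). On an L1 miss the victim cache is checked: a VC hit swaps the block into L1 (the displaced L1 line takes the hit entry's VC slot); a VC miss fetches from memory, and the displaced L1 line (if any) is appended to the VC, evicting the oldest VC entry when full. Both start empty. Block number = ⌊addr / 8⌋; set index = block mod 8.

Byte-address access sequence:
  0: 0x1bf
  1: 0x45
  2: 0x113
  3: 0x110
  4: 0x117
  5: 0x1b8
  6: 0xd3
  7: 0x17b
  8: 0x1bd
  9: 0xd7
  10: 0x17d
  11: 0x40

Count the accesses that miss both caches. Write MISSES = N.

MISSES = 5

  [0] addr=0x1bf blk=55 s=7: MISS | VC []
  [1] addr=0x45 blk=8 s=0: MISS | VC []
  [2] addr=0x113 blk=34 s=2: MISS | VC []
  [3] addr=0x110 blk=34 s=2: L1-HIT | VC []
  [4] addr=0x117 blk=34 s=2: L1-HIT | VC []
  [5] addr=0x1b8 blk=55 s=7: L1-HIT | VC []
  [6] addr=0xd3 blk=26 s=2: MISS | VC [34]
  [7] addr=0x17b blk=47 s=7: MISS | VC [34, 55]
  [8] addr=0x1bd blk=55 s=7: VC-HIT | VC [34, 47]
  [9] addr=0xd7 blk=26 s=2: L1-HIT | VC [34, 47]
  [10] addr=0x17d blk=47 s=7: VC-HIT | VC [34, 55]
  [11] addr=0x40 blk=8 s=0: L1-HIT | VC [34, 55]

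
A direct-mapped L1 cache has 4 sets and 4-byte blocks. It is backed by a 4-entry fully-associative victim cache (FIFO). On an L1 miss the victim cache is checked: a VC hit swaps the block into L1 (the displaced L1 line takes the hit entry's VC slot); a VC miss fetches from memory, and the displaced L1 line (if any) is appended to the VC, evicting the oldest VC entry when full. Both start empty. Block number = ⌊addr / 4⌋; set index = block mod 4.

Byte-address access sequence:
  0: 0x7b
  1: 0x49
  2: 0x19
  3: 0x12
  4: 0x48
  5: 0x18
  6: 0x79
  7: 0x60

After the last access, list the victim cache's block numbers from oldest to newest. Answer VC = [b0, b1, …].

#0 0x7b→b30/s2 MISS; vc=[]
#1 0x49→b18/s2 MISS; vc=[30]
#2 0x19→b6/s2 MISS; vc=[30,18]
#3 0x12→b4/s0 MISS; vc=[30,18]
#4 0x48→b18/s2 VC-HIT; vc=[30,6]
#5 0x18→b6/s2 VC-HIT; vc=[30,18]
#6 0x79→b30/s2 VC-HIT; vc=[6,18]
#7 0x60→b24/s0 MISS; vc=[6,18,4]

VC = [6, 18, 4]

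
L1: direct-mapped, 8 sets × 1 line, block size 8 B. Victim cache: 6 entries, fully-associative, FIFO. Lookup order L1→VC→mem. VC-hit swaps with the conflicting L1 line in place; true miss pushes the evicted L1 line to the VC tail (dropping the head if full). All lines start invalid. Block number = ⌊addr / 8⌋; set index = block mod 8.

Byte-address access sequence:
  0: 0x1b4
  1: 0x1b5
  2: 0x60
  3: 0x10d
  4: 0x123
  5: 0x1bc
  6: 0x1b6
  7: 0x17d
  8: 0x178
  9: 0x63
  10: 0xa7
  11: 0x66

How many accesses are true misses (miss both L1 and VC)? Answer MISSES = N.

MISSES = 7

  [0] addr=0x1b4 blk=54 s=6: MISS | VC []
  [1] addr=0x1b5 blk=54 s=6: L1-HIT | VC []
  [2] addr=0x60 blk=12 s=4: MISS | VC []
  [3] addr=0x10d blk=33 s=1: MISS | VC []
  [4] addr=0x123 blk=36 s=4: MISS | VC [12]
  [5] addr=0x1bc blk=55 s=7: MISS | VC [12]
  [6] addr=0x1b6 blk=54 s=6: L1-HIT | VC [12]
  [7] addr=0x17d blk=47 s=7: MISS | VC [12, 55]
  [8] addr=0x178 blk=47 s=7: L1-HIT | VC [12, 55]
  [9] addr=0x63 blk=12 s=4: VC-HIT | VC [36, 55]
  [10] addr=0xa7 blk=20 s=4: MISS | VC [36, 55, 12]
  [11] addr=0x66 blk=12 s=4: VC-HIT | VC [36, 55, 20]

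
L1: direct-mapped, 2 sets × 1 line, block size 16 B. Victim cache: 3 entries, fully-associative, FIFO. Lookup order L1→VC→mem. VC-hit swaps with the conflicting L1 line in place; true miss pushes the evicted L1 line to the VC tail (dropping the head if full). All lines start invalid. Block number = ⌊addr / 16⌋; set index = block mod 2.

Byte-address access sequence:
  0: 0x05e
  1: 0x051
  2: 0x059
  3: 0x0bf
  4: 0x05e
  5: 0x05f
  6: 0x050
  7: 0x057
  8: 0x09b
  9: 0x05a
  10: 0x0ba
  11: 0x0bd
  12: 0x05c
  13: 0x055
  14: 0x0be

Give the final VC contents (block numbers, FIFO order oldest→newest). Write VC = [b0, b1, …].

#0 0x5e→b5/s1 MISS; vc=[]
#1 0x51→b5/s1 L1-HIT; vc=[]
#2 0x59→b5/s1 L1-HIT; vc=[]
#3 0xbf→b11/s1 MISS; vc=[5]
#4 0x5e→b5/s1 VC-HIT; vc=[11]
#5 0x5f→b5/s1 L1-HIT; vc=[11]
#6 0x50→b5/s1 L1-HIT; vc=[11]
#7 0x57→b5/s1 L1-HIT; vc=[11]
#8 0x9b→b9/s1 MISS; vc=[11,5]
#9 0x5a→b5/s1 VC-HIT; vc=[11,9]
#10 0xba→b11/s1 VC-HIT; vc=[5,9]
#11 0xbd→b11/s1 L1-HIT; vc=[5,9]
#12 0x5c→b5/s1 VC-HIT; vc=[11,9]
#13 0x55→b5/s1 L1-HIT; vc=[11,9]
#14 0xbe→b11/s1 VC-HIT; vc=[5,9]

VC = [5, 9]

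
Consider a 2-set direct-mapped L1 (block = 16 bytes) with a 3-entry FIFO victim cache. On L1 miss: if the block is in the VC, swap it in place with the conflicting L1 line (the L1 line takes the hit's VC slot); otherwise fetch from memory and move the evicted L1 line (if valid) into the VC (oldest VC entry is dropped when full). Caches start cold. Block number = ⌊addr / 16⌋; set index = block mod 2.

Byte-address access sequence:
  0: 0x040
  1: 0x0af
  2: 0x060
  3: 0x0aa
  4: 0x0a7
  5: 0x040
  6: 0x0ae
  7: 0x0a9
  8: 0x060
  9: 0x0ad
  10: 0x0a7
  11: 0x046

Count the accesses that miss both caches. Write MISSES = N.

MISSES = 3

0: 0x40 (blk 4, set 0) → MISS  vc=[]
1: 0xaf (blk 10, set 0) → MISS  vc=[4]
2: 0x60 (blk 6, set 0) → MISS  vc=[4, 10]
3: 0xaa (blk 10, set 0) → VC-HIT  vc=[4, 6]
4: 0xa7 (blk 10, set 0) → L1-HIT  vc=[4, 6]
5: 0x40 (blk 4, set 0) → VC-HIT  vc=[10, 6]
6: 0xae (blk 10, set 0) → VC-HIT  vc=[4, 6]
7: 0xa9 (blk 10, set 0) → L1-HIT  vc=[4, 6]
8: 0x60 (blk 6, set 0) → VC-HIT  vc=[4, 10]
9: 0xad (blk 10, set 0) → VC-HIT  vc=[4, 6]
10: 0xa7 (blk 10, set 0) → L1-HIT  vc=[4, 6]
11: 0x46 (blk 4, set 0) → VC-HIT  vc=[10, 6]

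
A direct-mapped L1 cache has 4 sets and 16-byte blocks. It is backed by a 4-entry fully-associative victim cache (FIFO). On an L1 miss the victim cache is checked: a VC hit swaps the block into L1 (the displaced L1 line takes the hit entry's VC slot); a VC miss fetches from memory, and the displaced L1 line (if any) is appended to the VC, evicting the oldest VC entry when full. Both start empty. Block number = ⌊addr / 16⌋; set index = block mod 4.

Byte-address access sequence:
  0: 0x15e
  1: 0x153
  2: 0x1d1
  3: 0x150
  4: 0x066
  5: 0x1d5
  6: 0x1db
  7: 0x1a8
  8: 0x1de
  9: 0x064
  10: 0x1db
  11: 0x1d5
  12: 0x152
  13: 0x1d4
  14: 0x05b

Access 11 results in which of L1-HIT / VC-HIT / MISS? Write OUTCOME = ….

#0 0x15e→b21/s1 MISS; vc=[]
#1 0x153→b21/s1 L1-HIT; vc=[]
#2 0x1d1→b29/s1 MISS; vc=[21]
#3 0x150→b21/s1 VC-HIT; vc=[29]
#4 0x66→b6/s2 MISS; vc=[29]
#5 0x1d5→b29/s1 VC-HIT; vc=[21]
#6 0x1db→b29/s1 L1-HIT; vc=[21]
#7 0x1a8→b26/s2 MISS; vc=[21,6]
#8 0x1de→b29/s1 L1-HIT; vc=[21,6]
#9 0x64→b6/s2 VC-HIT; vc=[21,26]
#10 0x1db→b29/s1 L1-HIT; vc=[21,26]
#11 0x1d5→b29/s1 L1-HIT; vc=[21,26]
#12 0x152→b21/s1 VC-HIT; vc=[29,26]
#13 0x1d4→b29/s1 VC-HIT; vc=[21,26]
#14 0x5b→b5/s1 MISS; vc=[21,26,29]

OUTCOME = L1-HIT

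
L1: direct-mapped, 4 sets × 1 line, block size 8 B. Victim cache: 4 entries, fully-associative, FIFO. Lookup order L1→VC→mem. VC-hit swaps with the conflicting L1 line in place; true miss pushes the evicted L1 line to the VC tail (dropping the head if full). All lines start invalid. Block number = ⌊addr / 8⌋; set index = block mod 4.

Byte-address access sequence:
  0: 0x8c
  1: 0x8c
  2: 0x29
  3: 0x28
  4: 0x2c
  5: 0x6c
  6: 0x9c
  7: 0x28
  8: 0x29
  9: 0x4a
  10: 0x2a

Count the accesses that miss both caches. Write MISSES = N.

MISSES = 5

  [0] addr=0x8c blk=17 s=1: MISS | VC []
  [1] addr=0x8c blk=17 s=1: L1-HIT | VC []
  [2] addr=0x29 blk=5 s=1: MISS | VC [17]
  [3] addr=0x28 blk=5 s=1: L1-HIT | VC [17]
  [4] addr=0x2c blk=5 s=1: L1-HIT | VC [17]
  [5] addr=0x6c blk=13 s=1: MISS | VC [17, 5]
  [6] addr=0x9c blk=19 s=3: MISS | VC [17, 5]
  [7] addr=0x28 blk=5 s=1: VC-HIT | VC [17, 13]
  [8] addr=0x29 blk=5 s=1: L1-HIT | VC [17, 13]
  [9] addr=0x4a blk=9 s=1: MISS | VC [17, 13, 5]
  [10] addr=0x2a blk=5 s=1: VC-HIT | VC [17, 13, 9]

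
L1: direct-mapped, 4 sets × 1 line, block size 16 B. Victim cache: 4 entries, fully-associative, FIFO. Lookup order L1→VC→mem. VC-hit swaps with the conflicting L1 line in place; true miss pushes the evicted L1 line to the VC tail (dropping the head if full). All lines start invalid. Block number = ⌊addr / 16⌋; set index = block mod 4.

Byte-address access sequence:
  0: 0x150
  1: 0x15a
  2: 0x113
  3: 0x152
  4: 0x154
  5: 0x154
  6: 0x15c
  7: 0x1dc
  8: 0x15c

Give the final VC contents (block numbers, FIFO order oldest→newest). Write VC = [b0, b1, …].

0: 0x150 (blk 21, set 1) → MISS  vc=[]
1: 0x15a (blk 21, set 1) → L1-HIT  vc=[]
2: 0x113 (blk 17, set 1) → MISS  vc=[21]
3: 0x152 (blk 21, set 1) → VC-HIT  vc=[17]
4: 0x154 (blk 21, set 1) → L1-HIT  vc=[17]
5: 0x154 (blk 21, set 1) → L1-HIT  vc=[17]
6: 0x15c (blk 21, set 1) → L1-HIT  vc=[17]
7: 0x1dc (blk 29, set 1) → MISS  vc=[17, 21]
8: 0x15c (blk 21, set 1) → VC-HIT  vc=[17, 29]

VC = [17, 29]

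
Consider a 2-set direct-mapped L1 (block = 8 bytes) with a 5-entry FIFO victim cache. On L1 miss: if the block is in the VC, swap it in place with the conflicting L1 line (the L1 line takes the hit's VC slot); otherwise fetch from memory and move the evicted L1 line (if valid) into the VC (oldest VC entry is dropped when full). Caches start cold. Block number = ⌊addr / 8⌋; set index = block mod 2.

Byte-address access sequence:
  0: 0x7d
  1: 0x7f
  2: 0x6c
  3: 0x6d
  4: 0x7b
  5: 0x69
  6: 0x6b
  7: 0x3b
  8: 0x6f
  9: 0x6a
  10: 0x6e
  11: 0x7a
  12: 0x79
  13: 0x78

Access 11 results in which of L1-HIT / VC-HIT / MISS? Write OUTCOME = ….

0: 0x7d (blk 15, set 1) → MISS  vc=[]
1: 0x7f (blk 15, set 1) → L1-HIT  vc=[]
2: 0x6c (blk 13, set 1) → MISS  vc=[15]
3: 0x6d (blk 13, set 1) → L1-HIT  vc=[15]
4: 0x7b (blk 15, set 1) → VC-HIT  vc=[13]
5: 0x69 (blk 13, set 1) → VC-HIT  vc=[15]
6: 0x6b (blk 13, set 1) → L1-HIT  vc=[15]
7: 0x3b (blk 7, set 1) → MISS  vc=[15, 13]
8: 0x6f (blk 13, set 1) → VC-HIT  vc=[15, 7]
9: 0x6a (blk 13, set 1) → L1-HIT  vc=[15, 7]
10: 0x6e (blk 13, set 1) → L1-HIT  vc=[15, 7]
11: 0x7a (blk 15, set 1) → VC-HIT  vc=[13, 7]
12: 0x79 (blk 15, set 1) → L1-HIT  vc=[13, 7]
13: 0x78 (blk 15, set 1) → L1-HIT  vc=[13, 7]

OUTCOME = VC-HIT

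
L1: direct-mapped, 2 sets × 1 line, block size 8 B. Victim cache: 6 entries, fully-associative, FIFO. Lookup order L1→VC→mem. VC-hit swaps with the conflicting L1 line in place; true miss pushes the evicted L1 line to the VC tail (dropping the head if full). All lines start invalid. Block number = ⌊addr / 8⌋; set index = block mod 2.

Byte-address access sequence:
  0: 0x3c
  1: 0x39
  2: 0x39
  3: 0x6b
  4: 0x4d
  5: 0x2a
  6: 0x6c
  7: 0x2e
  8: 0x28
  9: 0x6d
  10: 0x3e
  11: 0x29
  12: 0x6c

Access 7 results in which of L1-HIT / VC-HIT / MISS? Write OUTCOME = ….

#0 0x3c→b7/s1 MISS; vc=[]
#1 0x39→b7/s1 L1-HIT; vc=[]
#2 0x39→b7/s1 L1-HIT; vc=[]
#3 0x6b→b13/s1 MISS; vc=[7]
#4 0x4d→b9/s1 MISS; vc=[7,13]
#5 0x2a→b5/s1 MISS; vc=[7,13,9]
#6 0x6c→b13/s1 VC-HIT; vc=[7,5,9]
#7 0x2e→b5/s1 VC-HIT; vc=[7,13,9]
#8 0x28→b5/s1 L1-HIT; vc=[7,13,9]
#9 0x6d→b13/s1 VC-HIT; vc=[7,5,9]
#10 0x3e→b7/s1 VC-HIT; vc=[13,5,9]
#11 0x29→b5/s1 VC-HIT; vc=[13,7,9]
#12 0x6c→b13/s1 VC-HIT; vc=[5,7,9]

OUTCOME = VC-HIT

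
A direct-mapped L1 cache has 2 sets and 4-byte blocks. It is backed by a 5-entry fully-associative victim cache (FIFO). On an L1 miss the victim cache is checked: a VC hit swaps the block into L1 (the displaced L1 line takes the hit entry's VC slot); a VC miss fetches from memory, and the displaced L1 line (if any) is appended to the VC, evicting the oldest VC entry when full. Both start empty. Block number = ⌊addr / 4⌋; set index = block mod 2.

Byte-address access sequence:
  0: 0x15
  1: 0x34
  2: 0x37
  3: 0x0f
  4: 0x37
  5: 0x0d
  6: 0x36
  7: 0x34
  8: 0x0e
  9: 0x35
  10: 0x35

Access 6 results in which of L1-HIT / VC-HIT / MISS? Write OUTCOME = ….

OUTCOME = VC-HIT

  [0] addr=0x15 blk=5 s=1: MISS | VC []
  [1] addr=0x34 blk=13 s=1: MISS | VC [5]
  [2] addr=0x37 blk=13 s=1: L1-HIT | VC [5]
  [3] addr=0xf blk=3 s=1: MISS | VC [5, 13]
  [4] addr=0x37 blk=13 s=1: VC-HIT | VC [5, 3]
  [5] addr=0xd blk=3 s=1: VC-HIT | VC [5, 13]
  [6] addr=0x36 blk=13 s=1: VC-HIT | VC [5, 3]
  [7] addr=0x34 blk=13 s=1: L1-HIT | VC [5, 3]
  [8] addr=0xe blk=3 s=1: VC-HIT | VC [5, 13]
  [9] addr=0x35 blk=13 s=1: VC-HIT | VC [5, 3]
  [10] addr=0x35 blk=13 s=1: L1-HIT | VC [5, 3]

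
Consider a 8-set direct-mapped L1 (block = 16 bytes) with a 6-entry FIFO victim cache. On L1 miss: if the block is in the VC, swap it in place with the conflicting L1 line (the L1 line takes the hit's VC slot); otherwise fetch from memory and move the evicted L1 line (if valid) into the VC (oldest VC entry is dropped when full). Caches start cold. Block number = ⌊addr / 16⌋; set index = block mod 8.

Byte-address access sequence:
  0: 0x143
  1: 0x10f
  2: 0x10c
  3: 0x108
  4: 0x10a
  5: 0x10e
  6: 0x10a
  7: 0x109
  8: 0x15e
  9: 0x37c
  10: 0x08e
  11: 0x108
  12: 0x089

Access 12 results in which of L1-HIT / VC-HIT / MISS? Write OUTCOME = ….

OUTCOME = VC-HIT

  [0] addr=0x143 blk=20 s=4: MISS | VC []
  [1] addr=0x10f blk=16 s=0: MISS | VC []
  [2] addr=0x10c blk=16 s=0: L1-HIT | VC []
  [3] addr=0x108 blk=16 s=0: L1-HIT | VC []
  [4] addr=0x10a blk=16 s=0: L1-HIT | VC []
  [5] addr=0x10e blk=16 s=0: L1-HIT | VC []
  [6] addr=0x10a blk=16 s=0: L1-HIT | VC []
  [7] addr=0x109 blk=16 s=0: L1-HIT | VC []
  [8] addr=0x15e blk=21 s=5: MISS | VC []
  [9] addr=0x37c blk=55 s=7: MISS | VC []
  [10] addr=0x8e blk=8 s=0: MISS | VC [16]
  [11] addr=0x108 blk=16 s=0: VC-HIT | VC [8]
  [12] addr=0x89 blk=8 s=0: VC-HIT | VC [16]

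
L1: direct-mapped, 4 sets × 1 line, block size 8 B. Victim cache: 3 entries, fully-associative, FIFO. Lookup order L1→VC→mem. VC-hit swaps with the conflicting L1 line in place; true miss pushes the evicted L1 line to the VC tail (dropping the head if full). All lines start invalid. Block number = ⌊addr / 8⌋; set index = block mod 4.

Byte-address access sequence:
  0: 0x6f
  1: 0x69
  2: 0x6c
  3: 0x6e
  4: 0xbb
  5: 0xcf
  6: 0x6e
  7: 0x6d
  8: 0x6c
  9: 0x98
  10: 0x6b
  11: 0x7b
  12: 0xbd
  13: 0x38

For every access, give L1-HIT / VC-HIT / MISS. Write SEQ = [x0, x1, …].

  [0] addr=0x6f blk=13 s=1: MISS | VC []
  [1] addr=0x69 blk=13 s=1: L1-HIT | VC []
  [2] addr=0x6c blk=13 s=1: L1-HIT | VC []
  [3] addr=0x6e blk=13 s=1: L1-HIT | VC []
  [4] addr=0xbb blk=23 s=3: MISS | VC []
  [5] addr=0xcf blk=25 s=1: MISS | VC [13]
  [6] addr=0x6e blk=13 s=1: VC-HIT | VC [25]
  [7] addr=0x6d blk=13 s=1: L1-HIT | VC [25]
  [8] addr=0x6c blk=13 s=1: L1-HIT | VC [25]
  [9] addr=0x98 blk=19 s=3: MISS | VC [25, 23]
  [10] addr=0x6b blk=13 s=1: L1-HIT | VC [25, 23]
  [11] addr=0x7b blk=15 s=3: MISS | VC [25, 23, 19]
  [12] addr=0xbd blk=23 s=3: VC-HIT | VC [25, 15, 19]
  [13] addr=0x38 blk=7 s=3: MISS | VC [15, 19, 23]

SEQ = [MISS, L1-HIT, L1-HIT, L1-HIT, MISS, MISS, VC-HIT, L1-HIT, L1-HIT, MISS, L1-HIT, MISS, VC-HIT, MISS]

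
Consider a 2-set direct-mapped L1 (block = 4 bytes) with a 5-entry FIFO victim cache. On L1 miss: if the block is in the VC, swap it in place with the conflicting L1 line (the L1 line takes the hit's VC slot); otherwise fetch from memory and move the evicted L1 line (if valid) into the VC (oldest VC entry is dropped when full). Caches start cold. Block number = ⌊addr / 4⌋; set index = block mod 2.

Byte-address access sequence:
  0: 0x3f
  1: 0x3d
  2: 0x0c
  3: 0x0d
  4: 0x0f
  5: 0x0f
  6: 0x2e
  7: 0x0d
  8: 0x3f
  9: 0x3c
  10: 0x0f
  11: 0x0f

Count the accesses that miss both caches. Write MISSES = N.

  [0] addr=0x3f blk=15 s=1: MISS | VC []
  [1] addr=0x3d blk=15 s=1: L1-HIT | VC []
  [2] addr=0xc blk=3 s=1: MISS | VC [15]
  [3] addr=0xd blk=3 s=1: L1-HIT | VC [15]
  [4] addr=0xf blk=3 s=1: L1-HIT | VC [15]
  [5] addr=0xf blk=3 s=1: L1-HIT | VC [15]
  [6] addr=0x2e blk=11 s=1: MISS | VC [15, 3]
  [7] addr=0xd blk=3 s=1: VC-HIT | VC [15, 11]
  [8] addr=0x3f blk=15 s=1: VC-HIT | VC [3, 11]
  [9] addr=0x3c blk=15 s=1: L1-HIT | VC [3, 11]
  [10] addr=0xf blk=3 s=1: VC-HIT | VC [15, 11]
  [11] addr=0xf blk=3 s=1: L1-HIT | VC [15, 11]

MISSES = 3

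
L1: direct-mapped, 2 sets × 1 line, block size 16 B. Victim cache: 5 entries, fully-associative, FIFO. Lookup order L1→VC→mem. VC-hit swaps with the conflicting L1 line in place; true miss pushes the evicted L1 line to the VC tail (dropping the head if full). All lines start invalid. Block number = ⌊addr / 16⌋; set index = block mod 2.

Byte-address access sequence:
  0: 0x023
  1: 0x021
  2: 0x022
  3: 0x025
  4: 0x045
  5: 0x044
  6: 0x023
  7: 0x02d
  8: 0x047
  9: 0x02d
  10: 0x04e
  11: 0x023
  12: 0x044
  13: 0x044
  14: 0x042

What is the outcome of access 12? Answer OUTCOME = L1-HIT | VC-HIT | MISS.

#0 0x23→b2/s0 MISS; vc=[]
#1 0x21→b2/s0 L1-HIT; vc=[]
#2 0x22→b2/s0 L1-HIT; vc=[]
#3 0x25→b2/s0 L1-HIT; vc=[]
#4 0x45→b4/s0 MISS; vc=[2]
#5 0x44→b4/s0 L1-HIT; vc=[2]
#6 0x23→b2/s0 VC-HIT; vc=[4]
#7 0x2d→b2/s0 L1-HIT; vc=[4]
#8 0x47→b4/s0 VC-HIT; vc=[2]
#9 0x2d→b2/s0 VC-HIT; vc=[4]
#10 0x4e→b4/s0 VC-HIT; vc=[2]
#11 0x23→b2/s0 VC-HIT; vc=[4]
#12 0x44→b4/s0 VC-HIT; vc=[2]
#13 0x44→b4/s0 L1-HIT; vc=[2]
#14 0x42→b4/s0 L1-HIT; vc=[2]

OUTCOME = VC-HIT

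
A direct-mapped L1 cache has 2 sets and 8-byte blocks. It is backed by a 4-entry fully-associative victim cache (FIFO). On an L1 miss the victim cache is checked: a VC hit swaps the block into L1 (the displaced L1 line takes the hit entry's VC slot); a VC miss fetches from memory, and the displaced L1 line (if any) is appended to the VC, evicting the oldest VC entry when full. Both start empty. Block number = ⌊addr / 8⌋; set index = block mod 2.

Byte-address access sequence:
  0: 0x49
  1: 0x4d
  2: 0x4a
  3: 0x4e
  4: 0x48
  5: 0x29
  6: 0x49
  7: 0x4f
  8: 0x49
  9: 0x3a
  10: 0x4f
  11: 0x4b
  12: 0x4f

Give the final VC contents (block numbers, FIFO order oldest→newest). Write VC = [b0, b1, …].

VC = [5, 7]

#0 0x49→b9/s1 MISS; vc=[]
#1 0x4d→b9/s1 L1-HIT; vc=[]
#2 0x4a→b9/s1 L1-HIT; vc=[]
#3 0x4e→b9/s1 L1-HIT; vc=[]
#4 0x48→b9/s1 L1-HIT; vc=[]
#5 0x29→b5/s1 MISS; vc=[9]
#6 0x49→b9/s1 VC-HIT; vc=[5]
#7 0x4f→b9/s1 L1-HIT; vc=[5]
#8 0x49→b9/s1 L1-HIT; vc=[5]
#9 0x3a→b7/s1 MISS; vc=[5,9]
#10 0x4f→b9/s1 VC-HIT; vc=[5,7]
#11 0x4b→b9/s1 L1-HIT; vc=[5,7]
#12 0x4f→b9/s1 L1-HIT; vc=[5,7]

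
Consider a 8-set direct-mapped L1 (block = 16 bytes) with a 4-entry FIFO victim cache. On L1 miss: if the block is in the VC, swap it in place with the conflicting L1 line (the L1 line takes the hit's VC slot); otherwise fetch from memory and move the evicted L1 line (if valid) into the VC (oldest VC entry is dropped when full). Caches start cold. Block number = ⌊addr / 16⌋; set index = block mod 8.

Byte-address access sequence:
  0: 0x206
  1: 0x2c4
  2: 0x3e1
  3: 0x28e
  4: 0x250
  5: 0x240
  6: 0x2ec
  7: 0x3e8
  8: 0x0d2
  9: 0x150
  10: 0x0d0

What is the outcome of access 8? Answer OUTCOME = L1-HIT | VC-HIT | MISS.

OUTCOME = MISS

  [0] addr=0x206 blk=32 s=0: MISS | VC []
  [1] addr=0x2c4 blk=44 s=4: MISS | VC []
  [2] addr=0x3e1 blk=62 s=6: MISS | VC []
  [3] addr=0x28e blk=40 s=0: MISS | VC [32]
  [4] addr=0x250 blk=37 s=5: MISS | VC [32]
  [5] addr=0x240 blk=36 s=4: MISS | VC [32, 44]
  [6] addr=0x2ec blk=46 s=6: MISS | VC [32, 44, 62]
  [7] addr=0x3e8 blk=62 s=6: VC-HIT | VC [32, 44, 46]
  [8] addr=0xd2 blk=13 s=5: MISS | VC [32, 44, 46, 37]
  [9] addr=0x150 blk=21 s=5: MISS | VC [44, 46, 37, 13]
  [10] addr=0xd0 blk=13 s=5: VC-HIT | VC [44, 46, 37, 21]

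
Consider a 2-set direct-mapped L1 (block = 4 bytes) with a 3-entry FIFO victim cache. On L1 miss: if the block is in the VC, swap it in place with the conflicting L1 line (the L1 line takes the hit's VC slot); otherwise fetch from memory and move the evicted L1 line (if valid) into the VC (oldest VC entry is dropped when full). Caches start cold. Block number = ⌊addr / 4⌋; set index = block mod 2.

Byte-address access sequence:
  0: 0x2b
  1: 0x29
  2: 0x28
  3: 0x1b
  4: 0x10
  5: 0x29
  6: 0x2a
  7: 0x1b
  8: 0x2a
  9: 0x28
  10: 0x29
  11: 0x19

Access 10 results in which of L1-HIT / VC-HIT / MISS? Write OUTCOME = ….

OUTCOME = L1-HIT

#0 0x2b→b10/s0 MISS; vc=[]
#1 0x29→b10/s0 L1-HIT; vc=[]
#2 0x28→b10/s0 L1-HIT; vc=[]
#3 0x1b→b6/s0 MISS; vc=[10]
#4 0x10→b4/s0 MISS; vc=[10,6]
#5 0x29→b10/s0 VC-HIT; vc=[4,6]
#6 0x2a→b10/s0 L1-HIT; vc=[4,6]
#7 0x1b→b6/s0 VC-HIT; vc=[4,10]
#8 0x2a→b10/s0 VC-HIT; vc=[4,6]
#9 0x28→b10/s0 L1-HIT; vc=[4,6]
#10 0x29→b10/s0 L1-HIT; vc=[4,6]
#11 0x19→b6/s0 VC-HIT; vc=[4,10]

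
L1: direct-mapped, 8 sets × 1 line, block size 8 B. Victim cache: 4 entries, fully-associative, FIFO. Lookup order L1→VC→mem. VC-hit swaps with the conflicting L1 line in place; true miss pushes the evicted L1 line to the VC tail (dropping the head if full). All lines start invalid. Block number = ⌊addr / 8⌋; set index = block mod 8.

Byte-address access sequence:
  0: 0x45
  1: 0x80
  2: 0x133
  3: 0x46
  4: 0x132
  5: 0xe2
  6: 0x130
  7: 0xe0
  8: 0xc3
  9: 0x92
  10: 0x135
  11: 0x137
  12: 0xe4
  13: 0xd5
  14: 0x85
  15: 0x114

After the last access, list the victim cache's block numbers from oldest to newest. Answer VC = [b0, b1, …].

  [0] addr=0x45 blk=8 s=0: MISS | VC []
  [1] addr=0x80 blk=16 s=0: MISS | VC [8]
  [2] addr=0x133 blk=38 s=6: MISS | VC [8]
  [3] addr=0x46 blk=8 s=0: VC-HIT | VC [16]
  [4] addr=0x132 blk=38 s=6: L1-HIT | VC [16]
  [5] addr=0xe2 blk=28 s=4: MISS | VC [16]
  [6] addr=0x130 blk=38 s=6: L1-HIT | VC [16]
  [7] addr=0xe0 blk=28 s=4: L1-HIT | VC [16]
  [8] addr=0xc3 blk=24 s=0: MISS | VC [16, 8]
  [9] addr=0x92 blk=18 s=2: MISS | VC [16, 8]
  [10] addr=0x135 blk=38 s=6: L1-HIT | VC [16, 8]
  [11] addr=0x137 blk=38 s=6: L1-HIT | VC [16, 8]
  [12] addr=0xe4 blk=28 s=4: L1-HIT | VC [16, 8]
  [13] addr=0xd5 blk=26 s=2: MISS | VC [16, 8, 18]
  [14] addr=0x85 blk=16 s=0: VC-HIT | VC [24, 8, 18]
  [15] addr=0x114 blk=34 s=2: MISS | VC [24, 8, 18, 26]

VC = [24, 8, 18, 26]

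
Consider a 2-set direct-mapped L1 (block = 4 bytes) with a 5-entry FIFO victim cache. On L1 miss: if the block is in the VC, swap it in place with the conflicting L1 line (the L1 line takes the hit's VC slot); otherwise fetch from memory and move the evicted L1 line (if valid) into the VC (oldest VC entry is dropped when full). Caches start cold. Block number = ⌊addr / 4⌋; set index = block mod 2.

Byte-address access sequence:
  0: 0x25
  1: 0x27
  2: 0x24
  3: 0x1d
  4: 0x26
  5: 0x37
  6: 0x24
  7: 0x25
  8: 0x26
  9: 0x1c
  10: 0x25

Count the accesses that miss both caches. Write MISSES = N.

0: 0x25 (blk 9, set 1) → MISS  vc=[]
1: 0x27 (blk 9, set 1) → L1-HIT  vc=[]
2: 0x24 (blk 9, set 1) → L1-HIT  vc=[]
3: 0x1d (blk 7, set 1) → MISS  vc=[9]
4: 0x26 (blk 9, set 1) → VC-HIT  vc=[7]
5: 0x37 (blk 13, set 1) → MISS  vc=[7, 9]
6: 0x24 (blk 9, set 1) → VC-HIT  vc=[7, 13]
7: 0x25 (blk 9, set 1) → L1-HIT  vc=[7, 13]
8: 0x26 (blk 9, set 1) → L1-HIT  vc=[7, 13]
9: 0x1c (blk 7, set 1) → VC-HIT  vc=[9, 13]
10: 0x25 (blk 9, set 1) → VC-HIT  vc=[7, 13]

MISSES = 3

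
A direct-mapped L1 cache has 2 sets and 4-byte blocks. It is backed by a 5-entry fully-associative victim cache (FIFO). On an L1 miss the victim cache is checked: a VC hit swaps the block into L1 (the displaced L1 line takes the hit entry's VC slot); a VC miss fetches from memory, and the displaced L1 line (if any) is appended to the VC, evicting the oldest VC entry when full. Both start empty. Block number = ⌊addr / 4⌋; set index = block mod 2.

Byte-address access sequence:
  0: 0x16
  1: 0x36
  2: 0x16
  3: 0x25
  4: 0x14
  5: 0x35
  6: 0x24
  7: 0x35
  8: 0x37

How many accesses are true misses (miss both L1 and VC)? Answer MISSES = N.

0: 0x16 (blk 5, set 1) → MISS  vc=[]
1: 0x36 (blk 13, set 1) → MISS  vc=[5]
2: 0x16 (blk 5, set 1) → VC-HIT  vc=[13]
3: 0x25 (blk 9, set 1) → MISS  vc=[13, 5]
4: 0x14 (blk 5, set 1) → VC-HIT  vc=[13, 9]
5: 0x35 (blk 13, set 1) → VC-HIT  vc=[5, 9]
6: 0x24 (blk 9, set 1) → VC-HIT  vc=[5, 13]
7: 0x35 (blk 13, set 1) → VC-HIT  vc=[5, 9]
8: 0x37 (blk 13, set 1) → L1-HIT  vc=[5, 9]

MISSES = 3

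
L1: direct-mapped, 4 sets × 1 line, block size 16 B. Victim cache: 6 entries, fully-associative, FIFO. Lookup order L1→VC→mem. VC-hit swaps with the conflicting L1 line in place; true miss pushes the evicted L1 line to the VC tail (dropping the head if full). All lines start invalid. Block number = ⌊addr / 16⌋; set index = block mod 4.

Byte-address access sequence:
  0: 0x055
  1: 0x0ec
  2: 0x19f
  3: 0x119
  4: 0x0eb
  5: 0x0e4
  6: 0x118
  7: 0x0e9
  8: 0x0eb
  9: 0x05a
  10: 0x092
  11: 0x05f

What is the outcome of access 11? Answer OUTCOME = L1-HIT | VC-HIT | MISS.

OUTCOME = VC-HIT

  [0] addr=0x55 blk=5 s=1: MISS | VC []
  [1] addr=0xec blk=14 s=2: MISS | VC []
  [2] addr=0x19f blk=25 s=1: MISS | VC [5]
  [3] addr=0x119 blk=17 s=1: MISS | VC [5, 25]
  [4] addr=0xeb blk=14 s=2: L1-HIT | VC [5, 25]
  [5] addr=0xe4 blk=14 s=2: L1-HIT | VC [5, 25]
  [6] addr=0x118 blk=17 s=1: L1-HIT | VC [5, 25]
  [7] addr=0xe9 blk=14 s=2: L1-HIT | VC [5, 25]
  [8] addr=0xeb blk=14 s=2: L1-HIT | VC [5, 25]
  [9] addr=0x5a blk=5 s=1: VC-HIT | VC [17, 25]
  [10] addr=0x92 blk=9 s=1: MISS | VC [17, 25, 5]
  [11] addr=0x5f blk=5 s=1: VC-HIT | VC [17, 25, 9]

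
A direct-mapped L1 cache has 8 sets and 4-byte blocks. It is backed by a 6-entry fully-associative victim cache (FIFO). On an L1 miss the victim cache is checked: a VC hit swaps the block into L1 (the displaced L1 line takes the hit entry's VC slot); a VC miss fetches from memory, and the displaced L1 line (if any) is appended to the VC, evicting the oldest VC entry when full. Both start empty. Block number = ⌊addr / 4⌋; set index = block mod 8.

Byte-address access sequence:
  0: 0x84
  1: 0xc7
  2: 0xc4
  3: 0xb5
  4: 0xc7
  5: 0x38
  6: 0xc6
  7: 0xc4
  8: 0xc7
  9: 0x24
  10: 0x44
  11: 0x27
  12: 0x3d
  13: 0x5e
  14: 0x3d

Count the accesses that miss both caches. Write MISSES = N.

0: 0x84 (blk 33, set 1) → MISS  vc=[]
1: 0xc7 (blk 49, set 1) → MISS  vc=[33]
2: 0xc4 (blk 49, set 1) → L1-HIT  vc=[33]
3: 0xb5 (blk 45, set 5) → MISS  vc=[33]
4: 0xc7 (blk 49, set 1) → L1-HIT  vc=[33]
5: 0x38 (blk 14, set 6) → MISS  vc=[33]
6: 0xc6 (blk 49, set 1) → L1-HIT  vc=[33]
7: 0xc4 (blk 49, set 1) → L1-HIT  vc=[33]
8: 0xc7 (blk 49, set 1) → L1-HIT  vc=[33]
9: 0x24 (blk 9, set 1) → MISS  vc=[33, 49]
10: 0x44 (blk 17, set 1) → MISS  vc=[33, 49, 9]
11: 0x27 (blk 9, set 1) → VC-HIT  vc=[33, 49, 17]
12: 0x3d (blk 15, set 7) → MISS  vc=[33, 49, 17]
13: 0x5e (blk 23, set 7) → MISS  vc=[33, 49, 17, 15]
14: 0x3d (blk 15, set 7) → VC-HIT  vc=[33, 49, 17, 23]

MISSES = 8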